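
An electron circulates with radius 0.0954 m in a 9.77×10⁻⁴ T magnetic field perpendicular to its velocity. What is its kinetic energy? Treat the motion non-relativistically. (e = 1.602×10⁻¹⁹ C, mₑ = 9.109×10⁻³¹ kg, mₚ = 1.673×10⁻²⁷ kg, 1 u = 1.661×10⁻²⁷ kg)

KE ≈ 1.22×10⁻¹⁶ J

v = |q|Br/m, then KE = ½mv² = (qBr)²/(2m).
v = (1.602×10⁻¹⁹)(9.77×10⁻⁴)(0.0954)/9.109×10⁻³¹ ≈ 1.639×10⁷ m/s.
KE = ½(9.109×10⁻³¹)(1.639×10⁷)² ≈ 1.22×10⁻¹⁶ J.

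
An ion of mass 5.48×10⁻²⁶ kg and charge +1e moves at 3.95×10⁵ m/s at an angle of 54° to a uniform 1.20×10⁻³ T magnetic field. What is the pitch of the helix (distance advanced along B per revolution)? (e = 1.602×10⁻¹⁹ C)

v∥ = v cosθ = 3.95×10⁵·cos54° ≈ 2.322×10⁵ m/s.
T = 2πm/(|q|B) = 2π(5.48×10⁻²⁶)/((1.602×10⁻¹⁹)(1.20×10⁻³)) ≈ 1.791×10⁻³ s.
pitch = v∥ T = (2.322×10⁵)(1.791×10⁻³) ≈ 416 m.

p ≈ 416 m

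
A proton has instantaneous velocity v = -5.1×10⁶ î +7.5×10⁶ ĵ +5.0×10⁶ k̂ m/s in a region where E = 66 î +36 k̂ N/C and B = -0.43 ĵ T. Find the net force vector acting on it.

F ≈ (3.44×10⁻¹³, 0, 3.51×10⁻¹³) N

v×B = (2.15×10⁶, 0, 2.19×10⁶) N/C.
E + v×B = (2.15×10⁶, 0, 2.19×10⁶) N/C.
F = q(E + v×B) = (1.602×10⁻¹⁹ C)·(2.15×10⁶, 0, 2.19×10⁶) = (3.44×10⁻¹³, 0, 3.51×10⁻¹³) N.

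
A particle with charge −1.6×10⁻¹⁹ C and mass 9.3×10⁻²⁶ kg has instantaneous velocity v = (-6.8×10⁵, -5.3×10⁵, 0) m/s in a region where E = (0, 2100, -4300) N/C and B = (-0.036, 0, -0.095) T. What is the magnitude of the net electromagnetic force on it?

|F| ≈ 1.34×10⁻¹⁴ N

v×B = (5.04×10⁴, -6.46×10⁴, -1.91×10⁴) N/C.
E + v×B = (5.04×10⁴, -6.25×10⁴, -2.34×10⁴) N/C.
F = q(E + v×B) = (−1.6×10⁻¹⁹ C)·(5.04×10⁴, -6.25×10⁴, -2.34×10⁴) = (-8.06×10⁻¹⁵, 1.00×10⁻¹⁴, 3.74×10⁻¹⁵) N.
|F| = 1.34×10⁻¹⁴ N.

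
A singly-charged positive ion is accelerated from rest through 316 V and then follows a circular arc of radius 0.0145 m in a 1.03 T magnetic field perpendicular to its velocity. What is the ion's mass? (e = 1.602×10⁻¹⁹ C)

Combine |q|V = ½mv² and r = mv/(|q|B): eliminate v to get m = qB²r²/(2V).
m = (1.602×10⁻¹⁹)(1.03)²(0.0145)²/(2·316) ≈ 5.65×10⁻²⁶ kg.

m ≈ 5.65×10⁻²⁶ kg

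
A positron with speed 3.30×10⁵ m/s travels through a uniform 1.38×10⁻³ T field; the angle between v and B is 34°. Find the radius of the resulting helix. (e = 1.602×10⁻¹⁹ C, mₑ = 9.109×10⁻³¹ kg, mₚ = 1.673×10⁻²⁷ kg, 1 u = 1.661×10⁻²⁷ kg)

v⊥ = v sinθ = 3.30×10⁵·sin34° ≈ 1.845×10⁵ m/s.
r = m v⊥/(|q|B) = (9.109×10⁻³¹)(1.845×10⁵)/((1.602×10⁻¹⁹)(1.38×10⁻³)) ≈ 7.60×10⁻⁴ m.

r ≈ 7.60×10⁻⁴ m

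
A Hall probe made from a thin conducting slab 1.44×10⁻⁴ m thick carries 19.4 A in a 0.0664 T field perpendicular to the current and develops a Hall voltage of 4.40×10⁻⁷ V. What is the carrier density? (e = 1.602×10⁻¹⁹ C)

From V_H = IB/(n e t), n = IB/(V_H e t).
n = (19.4)(0.0664)/((4.40×10⁻⁷)(1.602×10⁻¹⁹)(1.44×10⁻⁴)) ≈ 1.27×10²⁹ m⁻³.

n ≈ 1.27×10²⁹ m⁻³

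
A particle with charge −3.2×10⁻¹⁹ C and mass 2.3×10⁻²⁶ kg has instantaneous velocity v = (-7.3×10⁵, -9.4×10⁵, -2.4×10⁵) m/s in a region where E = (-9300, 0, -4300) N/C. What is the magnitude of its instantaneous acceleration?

Only an electric field acts, so F = qE = (−3.2×10⁻¹⁹ C)·(-9300, 0, -4300) = (2.98×10⁻¹⁵, 0, 1.38×10⁻¹⁵) N.
|a| = |F|/m = 3.279×10⁻¹⁵/2.3×10⁻²⁶ ≈ 1.43×10¹¹ m/s².

|a| ≈ 1.43×10¹¹ m/s²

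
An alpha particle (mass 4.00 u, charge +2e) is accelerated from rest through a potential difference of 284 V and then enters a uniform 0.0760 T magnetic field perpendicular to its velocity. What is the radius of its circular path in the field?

r ≈ 0.0452 m

Acceleration: |q|V = ½mv² ⇒ v = √(2|q|V/m) = √(2·3.204×10⁻¹⁹·284/6.644×10⁻²⁷) ≈ 1.655×10⁵ m/s.
In the field: r = mv/(|q|B) = (6.644×10⁻²⁷)(1.655×10⁵)/((3.204×10⁻¹⁹)(0.0760)) ≈ 0.0452 m.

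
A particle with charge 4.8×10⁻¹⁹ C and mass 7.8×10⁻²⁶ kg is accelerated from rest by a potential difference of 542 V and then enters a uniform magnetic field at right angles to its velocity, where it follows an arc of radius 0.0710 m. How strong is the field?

v = √(2|q|V/m) = √(2·4.8×10⁻¹⁹·542/7.8×10⁻²⁶) ≈ 8.167×10⁴ m/s.
B = mv/(|q|r) = (7.8×10⁻²⁶)(8.167×10⁴)/((4.8×10⁻¹⁹)(0.0710)) ≈ 0.187 T.

B ≈ 0.187 T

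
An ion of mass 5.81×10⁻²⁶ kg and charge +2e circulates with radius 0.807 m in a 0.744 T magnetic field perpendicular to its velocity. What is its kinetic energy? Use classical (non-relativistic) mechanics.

KE ≈ 3.18×10⁻¹³ J

v = |q|Br/m, then KE = ½mv² = (qBr)²/(2m).
v = (3.204×10⁻¹⁹)(0.744)(0.807)/5.81×10⁻²⁶ ≈ 3.311×10⁶ m/s.
KE = ½(5.81×10⁻²⁶)(3.311×10⁶)² ≈ 3.18×10⁻¹³ J.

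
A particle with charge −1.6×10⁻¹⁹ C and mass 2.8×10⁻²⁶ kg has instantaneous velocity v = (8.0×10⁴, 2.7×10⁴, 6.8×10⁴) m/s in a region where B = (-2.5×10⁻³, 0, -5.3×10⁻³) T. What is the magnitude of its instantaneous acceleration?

|a| ≈ 1.71×10⁹ m/s²

v×B = (-143, 254, 67.5) N/C.
F = q v×B = (−1.6×10⁻¹⁹ C)·(-143, 254, 67.5) = (2.29×10⁻¹⁷, -4.06×10⁻¹⁷, -1.08×10⁻¹⁷) N.
|a| = |F|/m = 4.788×10⁻¹⁷/2.8×10⁻²⁶ ≈ 1.71×10⁹ m/s².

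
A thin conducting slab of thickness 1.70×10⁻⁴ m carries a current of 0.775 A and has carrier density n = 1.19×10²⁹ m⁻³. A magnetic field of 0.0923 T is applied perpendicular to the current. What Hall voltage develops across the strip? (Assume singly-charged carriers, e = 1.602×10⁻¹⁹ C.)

V_H = IB/(n e t).
V_H = (0.775)(0.0923)/((1.19×10²⁹)(1.602×10⁻¹⁹)(1.70×10⁻⁴)) ≈ 2.21×10⁻⁸ V.

V_H ≈ 2.21×10⁻⁸ V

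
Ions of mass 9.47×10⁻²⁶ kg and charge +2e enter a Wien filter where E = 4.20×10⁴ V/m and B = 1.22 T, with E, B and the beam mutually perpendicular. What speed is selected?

For undeflected motion the electric and magnetic forces balance: qE = qvB.
v = E/B = 4.20×10⁴/1.22 = 3.44×10⁴ m/s.

v = 3.44×10⁴ m/s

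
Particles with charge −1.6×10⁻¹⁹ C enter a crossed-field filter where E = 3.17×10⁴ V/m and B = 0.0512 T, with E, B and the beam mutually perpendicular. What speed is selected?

v = 6.19×10⁵ m/s

Straight-line motion ⇒ electric and magnetic forces cancel, so E = vB.
v = E/B = 3.17×10⁴/0.0512 = 6.19×10⁵ m/s.
The result is independent of the particle's charge and mass.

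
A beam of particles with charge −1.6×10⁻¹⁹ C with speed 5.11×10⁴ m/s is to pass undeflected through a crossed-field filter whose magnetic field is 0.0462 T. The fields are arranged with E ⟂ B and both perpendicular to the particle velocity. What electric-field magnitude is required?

E = 2360 V/m

For straight-line motion qE = qvB, so E = vB.
E = 5.11×10⁴ × 0.0462 = 2360 V/m.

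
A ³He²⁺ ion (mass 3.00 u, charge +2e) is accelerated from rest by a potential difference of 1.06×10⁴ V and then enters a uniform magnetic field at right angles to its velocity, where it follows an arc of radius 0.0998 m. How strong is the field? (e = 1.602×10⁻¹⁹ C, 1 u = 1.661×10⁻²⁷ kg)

B ≈ 0.182 T

v = √(2|q|V/m) = √(2·3.204×10⁻¹⁹·1.06×10⁴/4.983×10⁻²⁷) ≈ 1.168×10⁶ m/s.
B = mv/(|q|r) = (4.983×10⁻²⁷)(1.168×10⁶)/((3.204×10⁻¹⁹)(0.0998)) ≈ 0.182 T.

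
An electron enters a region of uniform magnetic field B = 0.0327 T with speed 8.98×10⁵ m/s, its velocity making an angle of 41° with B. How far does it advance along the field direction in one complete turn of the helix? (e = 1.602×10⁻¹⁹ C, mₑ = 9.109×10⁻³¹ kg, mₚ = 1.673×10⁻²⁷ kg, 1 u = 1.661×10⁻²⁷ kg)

p ≈ 7.40×10⁻⁴ m

v∥ = v cosθ = 8.98×10⁵·cos41° ≈ 6.777×10⁵ m/s.
T = 2πm/(|q|B) = 2π(9.109×10⁻³¹)/((1.602×10⁻¹⁹)(0.0327)) ≈ 1.093×10⁻⁹ s.
pitch = v∥ T = (6.777×10⁵)(1.093×10⁻⁹) ≈ 7.40×10⁻⁴ m.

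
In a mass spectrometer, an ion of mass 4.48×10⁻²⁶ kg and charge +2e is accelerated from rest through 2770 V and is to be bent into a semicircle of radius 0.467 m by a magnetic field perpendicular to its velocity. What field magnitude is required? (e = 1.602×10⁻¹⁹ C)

v = √(2|q|V/m) = √(2·3.204×10⁻¹⁹·2770/4.48×10⁻²⁶) ≈ 1.990×10⁵ m/s.
B = mv/(|q|r) = (4.48×10⁻²⁶)(1.990×10⁵)/((3.204×10⁻¹⁹)(0.467)) ≈ 0.0596 T.

B ≈ 0.0596 T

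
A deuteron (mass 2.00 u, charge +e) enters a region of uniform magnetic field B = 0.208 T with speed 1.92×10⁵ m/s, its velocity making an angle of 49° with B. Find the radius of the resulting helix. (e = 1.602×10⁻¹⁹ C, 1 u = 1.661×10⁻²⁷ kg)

v⊥ = v sinθ = 1.92×10⁵·sin49° ≈ 1.449×10⁵ m/s.
r = m v⊥/(|q|B) = (3.322×10⁻²⁷)(1.449×10⁵)/((1.602×10⁻¹⁹)(0.208)) ≈ 0.0144 m.

r ≈ 0.0144 m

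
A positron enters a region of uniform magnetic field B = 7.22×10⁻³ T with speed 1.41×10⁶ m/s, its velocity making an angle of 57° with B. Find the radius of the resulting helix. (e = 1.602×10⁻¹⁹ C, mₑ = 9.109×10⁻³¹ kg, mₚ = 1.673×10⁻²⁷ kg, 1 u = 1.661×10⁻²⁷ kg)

v⊥ = v sinθ = 1.41×10⁶·sin57° ≈ 1.183×10⁶ m/s.
r = m v⊥/(|q|B) = (9.109×10⁻³¹)(1.183×10⁶)/((1.602×10⁻¹⁹)(7.22×10⁻³)) ≈ 9.31×10⁻⁴ m.

r ≈ 9.31×10⁻⁴ m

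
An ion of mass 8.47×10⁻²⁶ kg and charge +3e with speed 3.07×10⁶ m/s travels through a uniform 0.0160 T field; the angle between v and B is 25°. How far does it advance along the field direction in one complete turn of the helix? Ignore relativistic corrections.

v∥ = v cosθ = 3.07×10⁶·cos25° ≈ 2.782×10⁶ m/s.
T = 2πm/(|q|B) = 2π(8.47×10⁻²⁶)/((4.806×10⁻¹⁹)(0.0160)) ≈ 6.921×10⁻⁵ s.
pitch = v∥ T = (2.782×10⁶)(6.921×10⁻⁵) ≈ 193 m.

p ≈ 193 m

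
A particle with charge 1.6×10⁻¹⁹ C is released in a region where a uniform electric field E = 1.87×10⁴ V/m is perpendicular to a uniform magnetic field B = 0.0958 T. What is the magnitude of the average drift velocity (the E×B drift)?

In crossed fields the guiding centre drifts at v_d = |E×B|/B² = E/B, independent of charge and mass.
v_d = 1.87×10⁴/0.0958 = 1.95×10⁵ m/s.

v_d ≈ 1.95×10⁵ m/s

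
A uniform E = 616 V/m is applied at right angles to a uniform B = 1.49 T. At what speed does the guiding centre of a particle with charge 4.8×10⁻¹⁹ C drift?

The steady drift has the magnetic force balancing the electric force, so v_d = E/B.
v_d = 616/1.49 = 413 m/s.

v_d ≈ 413 m/s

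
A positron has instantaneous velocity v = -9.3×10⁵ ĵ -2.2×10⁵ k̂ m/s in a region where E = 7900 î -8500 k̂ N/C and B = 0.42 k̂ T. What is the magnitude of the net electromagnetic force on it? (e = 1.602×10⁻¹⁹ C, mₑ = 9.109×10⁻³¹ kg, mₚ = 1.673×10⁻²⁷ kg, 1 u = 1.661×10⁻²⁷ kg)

|F| ≈ 6.13×10⁻¹⁴ N

v×B = (-3.91×10⁵, 0, 0) N/C.
E + v×B = (-3.83×10⁵, 0, -8500) N/C.
F = q(E + v×B) = (1.602×10⁻¹⁹ C)·(-3.83×10⁵, 0, -8500) = (-6.13×10⁻¹⁴, 0, -1.36×10⁻¹⁵) N.
|F| = 6.13×10⁻¹⁴ N.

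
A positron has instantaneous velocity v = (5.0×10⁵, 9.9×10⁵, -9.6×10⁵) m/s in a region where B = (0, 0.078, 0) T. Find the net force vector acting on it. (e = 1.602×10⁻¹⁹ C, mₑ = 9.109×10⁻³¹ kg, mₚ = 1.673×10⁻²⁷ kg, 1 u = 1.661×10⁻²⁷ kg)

F ≈ (1.20×10⁻¹⁴, 0, 6.25×10⁻¹⁵) N

v×B = (7.49×10⁴, 0, 3.90×10⁴) N/C.
F = q v×B = (1.602×10⁻¹⁹ C)·(7.49×10⁴, 0, 3.90×10⁴) = (1.20×10⁻¹⁴, 0, 6.25×10⁻¹⁵) N.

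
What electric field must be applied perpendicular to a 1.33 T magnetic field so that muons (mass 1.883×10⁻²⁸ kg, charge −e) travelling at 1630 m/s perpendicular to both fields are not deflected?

E = 2170 V/m

For straight-line motion qE = qvB, so E = vB.
E = 1630 × 1.33 = 2170 V/m.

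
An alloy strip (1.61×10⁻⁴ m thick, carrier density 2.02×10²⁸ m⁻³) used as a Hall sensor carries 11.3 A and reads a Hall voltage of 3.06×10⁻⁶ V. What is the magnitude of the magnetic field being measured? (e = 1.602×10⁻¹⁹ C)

B ≈ 0.141 T

From V_H = IB/(n e t), B = V_H n e t / I.
B = (3.06×10⁻⁶)(2.02×10²⁸)(1.602×10⁻¹⁹)(1.61×10⁻⁴)/11.3 ≈ 0.141 T.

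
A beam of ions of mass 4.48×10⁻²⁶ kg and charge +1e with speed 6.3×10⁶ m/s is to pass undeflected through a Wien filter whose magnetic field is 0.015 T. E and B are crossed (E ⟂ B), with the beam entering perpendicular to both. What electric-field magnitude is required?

For straight-line motion qE = qvB, so E = vB.
E = 6.3×10⁶ × 0.015 = 9.4×10⁴ V/m.

E = 9.4×10⁴ V/m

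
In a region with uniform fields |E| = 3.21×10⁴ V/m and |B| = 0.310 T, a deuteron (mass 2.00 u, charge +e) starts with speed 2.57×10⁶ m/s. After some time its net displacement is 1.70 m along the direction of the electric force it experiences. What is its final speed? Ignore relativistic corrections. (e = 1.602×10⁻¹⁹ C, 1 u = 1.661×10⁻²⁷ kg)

v_f ≈ 3.45×10⁶ m/s

B does no work; ΔKE = |q|E d.
½mv_f² = ½mv₀² + |q|Ed = ½(3.322×10⁻²⁷)(2.57×10⁶)² + (1.602×10⁻¹⁹)(3.21×10⁴)(1.70) ≈ 1.097×10⁻¹⁴ J + 8.742×10⁻¹⁵ J ≈ 1.971×10⁻¹⁴ J.
v_f = √(2·1.971×10⁻¹⁴/3.322×10⁻²⁷) ≈ 3.45×10⁶ m/s.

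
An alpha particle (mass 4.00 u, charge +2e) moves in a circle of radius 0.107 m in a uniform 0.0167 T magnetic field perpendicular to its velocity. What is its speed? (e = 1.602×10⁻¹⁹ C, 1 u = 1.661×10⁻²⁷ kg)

v ≈ 8.62×10⁴ m/s

From |q|vB = mv²/r, v = |q|Br/m.
v = (3.204×10⁻¹⁹)(0.0167)(0.107)/6.644×10⁻²⁷ ≈ 8.62×10⁴ m/s.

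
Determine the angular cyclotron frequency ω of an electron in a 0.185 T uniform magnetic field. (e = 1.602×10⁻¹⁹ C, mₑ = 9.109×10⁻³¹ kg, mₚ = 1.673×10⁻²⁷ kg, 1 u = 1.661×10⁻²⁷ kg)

ω = |q|B/m.
ω = (1.602×10⁻¹⁹)(0.185)/9.109×10⁻³¹ ≈ 3.25×10¹⁰ rad/s.

ω ≈ 3.25×10¹⁰ rad/s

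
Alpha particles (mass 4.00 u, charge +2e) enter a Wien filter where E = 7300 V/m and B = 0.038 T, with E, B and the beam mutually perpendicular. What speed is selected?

v = 1.9×10⁵ m/s

For undeflected motion the electric and magnetic forces balance: qE = qvB.
v = E/B = 7300/0.038 = 1.9×10⁵ m/s.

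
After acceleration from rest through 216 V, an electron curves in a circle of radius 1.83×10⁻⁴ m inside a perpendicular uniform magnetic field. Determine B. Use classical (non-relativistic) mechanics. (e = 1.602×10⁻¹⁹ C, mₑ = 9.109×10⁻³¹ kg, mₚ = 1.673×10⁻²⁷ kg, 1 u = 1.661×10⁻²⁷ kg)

v = √(2|q|V/m) = √(2·1.602×10⁻¹⁹·216/9.109×10⁻³¹) ≈ 8.716×10⁶ m/s.
B = mv/(|q|r) = (9.109×10⁻³¹)(8.716×10⁶)/((1.602×10⁻¹⁹)(1.83×10⁻⁴)) ≈ 0.271 T.

B ≈ 0.271 T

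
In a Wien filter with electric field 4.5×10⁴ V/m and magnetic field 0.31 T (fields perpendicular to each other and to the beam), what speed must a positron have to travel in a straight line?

v = 1.5×10⁵ m/s

For undeflected motion the electric and magnetic forces balance: qE = qvB.
v = E/B = 4.5×10⁴/0.31 = 1.5×10⁵ m/s.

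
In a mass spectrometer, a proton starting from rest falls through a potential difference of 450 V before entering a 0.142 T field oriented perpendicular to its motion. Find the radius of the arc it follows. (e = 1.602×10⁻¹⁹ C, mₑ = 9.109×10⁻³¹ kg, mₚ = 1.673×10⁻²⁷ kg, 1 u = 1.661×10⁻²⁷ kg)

r ≈ 0.0216 m

Acceleration: |q|V = ½mv² ⇒ v = √(2|q|V/m) = √(2·1.602×10⁻¹⁹·450/1.673×10⁻²⁷) ≈ 2.936×10⁵ m/s.
In the field: r = mv/(|q|B) = (1.673×10⁻²⁷)(2.936×10⁵)/((1.602×10⁻¹⁹)(0.142)) ≈ 0.0216 m.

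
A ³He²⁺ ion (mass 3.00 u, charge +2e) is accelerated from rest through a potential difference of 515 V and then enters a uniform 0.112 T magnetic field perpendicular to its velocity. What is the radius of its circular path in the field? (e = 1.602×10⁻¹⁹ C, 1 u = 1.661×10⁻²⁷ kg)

Acceleration: |q|V = ½mv² ⇒ v = √(2|q|V/m) = √(2·3.204×10⁻¹⁹·515/4.983×10⁻²⁷) ≈ 2.573×10⁵ m/s.
In the field: r = mv/(|q|B) = (4.983×10⁻²⁷)(2.573×10⁵)/((3.204×10⁻¹⁹)(0.112)) ≈ 0.0357 m.

r ≈ 0.0357 m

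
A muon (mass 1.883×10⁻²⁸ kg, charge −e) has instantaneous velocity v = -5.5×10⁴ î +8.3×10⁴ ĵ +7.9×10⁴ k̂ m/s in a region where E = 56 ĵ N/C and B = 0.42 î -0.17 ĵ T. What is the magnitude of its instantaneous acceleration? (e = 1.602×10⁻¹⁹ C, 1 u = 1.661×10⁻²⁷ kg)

v×B = (1.34×10⁴, 3.32×10⁴, -2.55×10⁴) N/C.
E + v×B = (1.34×10⁴, 3.32×10⁴, -2.55×10⁴) N/C.
F = q(E + v×B) = (−1.602×10⁻¹⁹ C)·(1.34×10⁴, 3.32×10⁴, -2.55×10⁴) = (-2.15×10⁻¹⁵, -5.32×10⁻¹⁵, 4.09×10⁻¹⁵) N.
|a| = |F|/m = 7.048×10⁻¹⁵/1.883×10⁻²⁸ ≈ 3.74×10¹³ m/s².

|a| ≈ 3.74×10¹³ m/s²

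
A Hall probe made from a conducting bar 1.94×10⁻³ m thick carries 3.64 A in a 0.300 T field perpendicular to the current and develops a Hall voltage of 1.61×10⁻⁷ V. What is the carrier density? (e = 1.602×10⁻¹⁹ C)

n ≈ 2.18×10²⁸ m⁻³

From V_H = IB/(n e t), n = IB/(V_H e t).
n = (3.64)(0.300)/((1.61×10⁻⁷)(1.602×10⁻¹⁹)(1.94×10⁻³)) ≈ 2.18×10²⁸ m⁻³.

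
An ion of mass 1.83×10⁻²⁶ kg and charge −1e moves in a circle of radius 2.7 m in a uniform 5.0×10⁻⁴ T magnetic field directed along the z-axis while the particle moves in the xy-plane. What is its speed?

v ≈ 1.2×10⁴ m/s

From |q|vB = mv²/r, v = |q|Br/m.
v = (1.602×10⁻¹⁹)(5.0×10⁻⁴)(2.7)/1.83×10⁻²⁶ ≈ 1.2×10⁴ m/s.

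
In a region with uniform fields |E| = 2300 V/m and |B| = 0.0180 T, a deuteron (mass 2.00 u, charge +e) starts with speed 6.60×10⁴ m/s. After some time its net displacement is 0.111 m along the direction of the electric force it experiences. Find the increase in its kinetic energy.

The magnetic force is always ⟂ v and does no work; only the electric force changes KE.
ΔKE = F_E · d = |q|E d = (1.602×10⁻¹⁹)(2300)(0.111) ≈ 4.09×10⁻¹⁷ J.

ΔKE ≈ 4.09×10⁻¹⁷ J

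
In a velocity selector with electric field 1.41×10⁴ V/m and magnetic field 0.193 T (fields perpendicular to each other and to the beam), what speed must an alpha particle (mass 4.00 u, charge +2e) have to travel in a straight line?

v = 7.31×10⁴ m/s

Zero net Lorentz force requires |qE| = |q v×B|, i.e. E = vB.
v = E/B = 1.41×10⁴/0.193 = 7.31×10⁴ m/s.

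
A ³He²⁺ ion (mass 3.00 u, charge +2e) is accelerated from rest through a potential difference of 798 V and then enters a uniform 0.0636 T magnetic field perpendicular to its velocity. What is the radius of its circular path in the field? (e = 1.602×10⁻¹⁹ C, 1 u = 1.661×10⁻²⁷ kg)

Acceleration: |q|V = ½mv² ⇒ v = √(2|q|V/m) = √(2·3.204×10⁻¹⁹·798/4.983×10⁻²⁷) ≈ 3.203×10⁵ m/s.
In the field: r = mv/(|q|B) = (4.983×10⁻²⁷)(3.203×10⁵)/((3.204×10⁻¹⁹)(0.0636)) ≈ 0.0783 m.

r ≈ 0.0783 m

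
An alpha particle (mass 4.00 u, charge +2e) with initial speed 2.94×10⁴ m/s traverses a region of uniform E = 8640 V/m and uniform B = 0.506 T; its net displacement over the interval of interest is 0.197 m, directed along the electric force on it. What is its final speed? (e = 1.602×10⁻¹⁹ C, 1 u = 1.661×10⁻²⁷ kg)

v_f ≈ 4.06×10⁵ m/s

B does no work; ΔKE = |q|E d.
½mv_f² = ½mv₀² + |q|Ed = ½(6.644×10⁻²⁷)(2.94×10⁴)² + (3.204×10⁻¹⁹)(8640)(0.197) ≈ 2.871×10⁻¹⁸ J + 5.453×10⁻¹⁶ J ≈ 5.482×10⁻¹⁶ J.
v_f = √(2·5.482×10⁻¹⁶/6.644×10⁻²⁷) ≈ 4.06×10⁵ m/s.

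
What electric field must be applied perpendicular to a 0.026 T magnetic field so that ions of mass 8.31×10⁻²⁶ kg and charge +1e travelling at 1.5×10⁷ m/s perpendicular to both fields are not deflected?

E = 3.9×10⁵ V/m

For straight-line motion qE = qvB, so E = vB.
E = 1.5×10⁷ × 0.026 = 3.9×10⁵ V/m.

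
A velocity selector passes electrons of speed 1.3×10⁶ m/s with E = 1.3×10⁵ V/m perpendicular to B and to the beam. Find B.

B = 0.10 T

Balance of forces in the selector: qE = qvB ⇒ B = E/v.
B = 1.3×10⁵/1.3×10⁶ = 0.10 T.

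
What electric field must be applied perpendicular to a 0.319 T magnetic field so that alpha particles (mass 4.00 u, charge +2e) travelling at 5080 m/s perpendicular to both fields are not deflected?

For straight-line motion qE = qvB, so E = vB.
E = 5080 × 0.319 = 1620 V/m.

E = 1620 V/m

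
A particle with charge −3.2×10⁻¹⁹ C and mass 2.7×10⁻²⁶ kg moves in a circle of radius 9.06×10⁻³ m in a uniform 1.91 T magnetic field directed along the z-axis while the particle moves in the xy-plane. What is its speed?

v ≈ 2.05×10⁵ m/s

From |q|vB = mv²/r, v = |q|Br/m.
v = (3.2×10⁻¹⁹)(1.91)(9.06×10⁻³)/2.7×10⁻²⁶ ≈ 2.05×10⁵ m/s.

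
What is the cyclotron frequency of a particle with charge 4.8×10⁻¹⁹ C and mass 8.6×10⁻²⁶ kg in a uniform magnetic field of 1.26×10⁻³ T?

f ≈ 1120 Hz

f = |q|B/(2πm).
f = (4.8×10⁻¹⁹)(1.26×10⁻³)/(2π·8.6×10⁻²⁶) ≈ 1120 Hz.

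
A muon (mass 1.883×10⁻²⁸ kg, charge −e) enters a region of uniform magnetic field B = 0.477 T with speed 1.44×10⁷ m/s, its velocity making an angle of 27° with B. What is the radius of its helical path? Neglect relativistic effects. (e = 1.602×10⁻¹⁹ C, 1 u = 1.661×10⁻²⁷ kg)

r ≈ 0.0161 m

v⊥ = v sinθ = 1.44×10⁷·sin27° ≈ 6.537×10⁶ m/s.
r = m v⊥/(|q|B) = (1.883×10⁻²⁸)(6.537×10⁶)/((1.602×10⁻¹⁹)(0.477)) ≈ 0.0161 m.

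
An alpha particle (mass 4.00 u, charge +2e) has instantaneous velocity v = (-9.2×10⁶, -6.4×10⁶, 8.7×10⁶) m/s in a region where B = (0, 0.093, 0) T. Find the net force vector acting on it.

F ≈ (-2.59×10⁻¹³, 0, -2.74×10⁻¹³) N

v×B = (-8.09×10⁵, 0, -8.56×10⁵) N/C.
F = q v×B = (3.204×10⁻¹⁹ C)·(-8.09×10⁵, 0, -8.56×10⁵) = (-2.59×10⁻¹³, 0, -2.74×10⁻¹³) N.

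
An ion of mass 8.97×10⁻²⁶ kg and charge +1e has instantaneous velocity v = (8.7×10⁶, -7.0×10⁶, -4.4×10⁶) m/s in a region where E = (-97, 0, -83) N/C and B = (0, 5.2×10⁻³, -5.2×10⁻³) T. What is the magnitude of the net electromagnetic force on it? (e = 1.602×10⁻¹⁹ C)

|F| ≈ 1.40×10⁻¹⁴ N

v×B = (5.93×10⁴, 4.52×10⁴, 4.52×10⁴) N/C.
E + v×B = (5.92×10⁴, 4.52×10⁴, 4.52×10⁴) N/C.
F = q(E + v×B) = (1.602×10⁻¹⁹ C)·(5.92×10⁴, 4.52×10⁴, 4.52×10⁴) = (9.48×10⁻¹⁵, 7.25×10⁻¹⁵, 7.23×10⁻¹⁵) N.
|F| = 1.40×10⁻¹⁴ N.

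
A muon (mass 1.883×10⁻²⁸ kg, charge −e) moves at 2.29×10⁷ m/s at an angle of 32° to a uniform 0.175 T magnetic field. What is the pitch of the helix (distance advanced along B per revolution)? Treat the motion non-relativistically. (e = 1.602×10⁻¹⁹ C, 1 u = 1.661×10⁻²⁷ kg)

p ≈ 0.820 m

v∥ = v cosθ = 2.29×10⁷·cos32° ≈ 1.942×10⁷ m/s.
T = 2πm/(|q|B) = 2π(1.883×10⁻²⁸)/((1.602×10⁻¹⁹)(0.175)) ≈ 4.220×10⁻⁸ s.
pitch = v∥ T = (1.942×10⁷)(4.220×10⁻⁸) ≈ 0.820 m.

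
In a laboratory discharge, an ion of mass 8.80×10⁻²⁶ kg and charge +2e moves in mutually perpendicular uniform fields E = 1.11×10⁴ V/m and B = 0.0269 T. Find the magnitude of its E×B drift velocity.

v_d ≈ 4.13×10⁵ m/s

The steady drift has the magnetic force balancing the electric force, so v_d = E/B.
v_d = 1.11×10⁴/0.0269 = 4.13×10⁵ m/s.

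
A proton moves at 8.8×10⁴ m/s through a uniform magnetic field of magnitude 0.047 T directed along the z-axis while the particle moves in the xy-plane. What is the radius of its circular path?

r ≈ 0.020 m

The magnetic force provides the centripetal force: |q|vB = mv²/r.
r = mv/(|q|B) = (1.673×10⁻²⁷)(8.8×10⁴)/((1.602×10⁻¹⁹)(0.047)) ≈ 0.020 m.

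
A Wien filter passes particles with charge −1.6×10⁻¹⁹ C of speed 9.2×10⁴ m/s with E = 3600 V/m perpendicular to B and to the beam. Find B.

B = 0.039 T

Balance of forces in the selector: qE = qvB ⇒ B = E/v.
B = 3600/9.2×10⁴ = 0.039 T.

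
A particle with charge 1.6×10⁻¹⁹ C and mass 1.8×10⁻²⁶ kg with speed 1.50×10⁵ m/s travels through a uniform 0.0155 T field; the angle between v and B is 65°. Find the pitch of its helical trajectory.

p ≈ 2.89 m

v∥ = v cosθ = 1.50×10⁵·cos65° ≈ 6.339×10⁴ m/s.
T = 2πm/(|q|B) = 2π(1.8×10⁻²⁶)/((1.6×10⁻¹⁹)(0.0155)) ≈ 4.560×10⁻⁵ s.
pitch = v∥ T = (6.339×10⁴)(4.560×10⁻⁵) ≈ 2.89 m.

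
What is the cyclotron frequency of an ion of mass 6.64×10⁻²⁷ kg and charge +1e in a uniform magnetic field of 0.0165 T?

f = |q|B/(2πm).
f = (1.602×10⁻¹⁹)(0.0165)/(2π·6.64×10⁻²⁷) ≈ 6.34×10⁴ Hz.

f ≈ 6.34×10⁴ Hz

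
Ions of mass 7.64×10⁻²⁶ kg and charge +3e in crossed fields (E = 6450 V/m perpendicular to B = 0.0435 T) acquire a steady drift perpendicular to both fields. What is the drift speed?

v_d ≈ 1.48×10⁵ m/s

In crossed fields the guiding centre drifts at v_d = |E×B|/B² = E/B, independent of charge and mass.
v_d = 6450/0.0435 = 1.48×10⁵ m/s.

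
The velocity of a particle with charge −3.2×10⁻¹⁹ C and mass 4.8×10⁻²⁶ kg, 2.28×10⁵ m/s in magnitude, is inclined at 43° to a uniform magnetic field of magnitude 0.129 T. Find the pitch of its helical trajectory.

v∥ = v cosθ = 2.28×10⁵·cos43° ≈ 1.667×10⁵ m/s.
T = 2πm/(|q|B) = 2π(4.8×10⁻²⁶)/((3.2×10⁻¹⁹)(0.129)) ≈ 7.306×10⁻⁶ s.
pitch = v∥ T = (1.667×10⁵)(7.306×10⁻⁶) ≈ 1.22 m.

p ≈ 1.22 m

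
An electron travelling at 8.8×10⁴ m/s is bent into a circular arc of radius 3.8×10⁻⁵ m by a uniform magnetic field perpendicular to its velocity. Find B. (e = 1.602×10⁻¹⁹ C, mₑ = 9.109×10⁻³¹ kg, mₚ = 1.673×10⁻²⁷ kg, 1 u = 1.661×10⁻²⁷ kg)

From |q|vB = mv²/r, B = mv/(|q|r).
B = (9.109×10⁻³¹)(8.8×10⁴)/((1.602×10⁻¹⁹)(3.8×10⁻⁵)) ≈ 0.013 T.

B ≈ 0.013 T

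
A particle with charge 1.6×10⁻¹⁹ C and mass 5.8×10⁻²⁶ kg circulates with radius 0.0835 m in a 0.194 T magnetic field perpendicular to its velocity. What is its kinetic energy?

KE ≈ 361 eV

v = |q|Br/m, then KE = ½mv² = (qBr)²/(2m).
v = (1.6×10⁻¹⁹)(0.194)(0.0835)/5.8×10⁻²⁶ ≈ 4.469×10⁴ m/s.
KE = ½(5.8×10⁻²⁶)(4.469×10⁴)² ≈ 5.79×10⁻¹⁷ J = 361 eV.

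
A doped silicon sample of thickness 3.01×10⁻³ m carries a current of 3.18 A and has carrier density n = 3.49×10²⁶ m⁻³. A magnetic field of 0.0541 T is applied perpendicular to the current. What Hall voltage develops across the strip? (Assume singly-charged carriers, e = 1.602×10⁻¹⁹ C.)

V_H = IB/(n e t).
V_H = (3.18)(0.0541)/((3.49×10²⁶)(1.602×10⁻¹⁹)(3.01×10⁻³)) ≈ 1.02×10⁻⁶ V.

V_H ≈ 1.02×10⁻⁶ V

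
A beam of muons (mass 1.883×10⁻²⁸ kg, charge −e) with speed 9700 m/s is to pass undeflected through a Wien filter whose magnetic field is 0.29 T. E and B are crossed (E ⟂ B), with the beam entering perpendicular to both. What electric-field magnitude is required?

E = 2800 V/m

For straight-line motion qE = qvB, so E = vB.
E = 9700 × 0.29 = 2800 V/m.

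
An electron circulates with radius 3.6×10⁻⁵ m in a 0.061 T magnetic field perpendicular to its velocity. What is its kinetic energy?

v = |q|Br/m, then KE = ½mv² = (qBr)²/(2m).
v = (1.602×10⁻¹⁹)(0.061)(3.6×10⁻⁵)/9.109×10⁻³¹ ≈ 3.862×10⁵ m/s.
KE = ½(9.109×10⁻³¹)(3.862×10⁵)² ≈ 6.8×10⁻²⁰ J = 0.42 eV.

KE ≈ 0.42 eV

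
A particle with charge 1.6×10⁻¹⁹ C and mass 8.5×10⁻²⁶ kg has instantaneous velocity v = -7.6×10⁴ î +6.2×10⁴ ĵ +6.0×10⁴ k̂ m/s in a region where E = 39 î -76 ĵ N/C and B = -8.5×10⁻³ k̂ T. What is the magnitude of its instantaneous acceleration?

v×B = (-527, -646, 0) N/C.
E + v×B = (-488, -722, 0) N/C.
F = q(E + v×B) = (1.6×10⁻¹⁹ C)·(-488, -722, 0) = (-7.81×10⁻¹⁷, -1.16×10⁻¹⁶, 0) N.
|a| = |F|/m = 1.394×10⁻¹⁶/8.5×10⁻²⁶ ≈ 1.64×10⁹ m/s².

|a| ≈ 1.64×10⁹ m/s²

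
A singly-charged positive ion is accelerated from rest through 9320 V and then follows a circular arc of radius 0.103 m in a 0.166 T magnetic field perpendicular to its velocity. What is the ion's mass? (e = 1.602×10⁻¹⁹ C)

Combine |q|V = ½mv² and r = mv/(|q|B): eliminate v to get m = qB²r²/(2V).
m = (1.602×10⁻¹⁹)(0.166)²(0.103)²/(2·9320) ≈ 2.51×10⁻²⁷ kg.

m ≈ 2.51×10⁻²⁷ kg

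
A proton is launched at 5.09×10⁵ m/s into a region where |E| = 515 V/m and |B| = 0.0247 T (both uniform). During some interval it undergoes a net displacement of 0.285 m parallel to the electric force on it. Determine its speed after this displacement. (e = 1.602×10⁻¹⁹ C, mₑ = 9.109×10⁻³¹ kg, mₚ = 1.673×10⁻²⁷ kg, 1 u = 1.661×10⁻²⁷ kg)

v_f ≈ 5.36×10⁵ m/s

B does no work; ΔKE = |q|E d.
½mv_f² = ½mv₀² + |q|Ed = ½(1.673×10⁻²⁷)(5.09×10⁵)² + (1.602×10⁻¹⁹)(515)(0.285) ≈ 2.167×10⁻¹⁶ J + 2.351×10⁻¹⁷ J ≈ 2.402×10⁻¹⁶ J.
v_f = √(2·2.402×10⁻¹⁶/1.673×10⁻²⁷) ≈ 5.36×10⁵ m/s.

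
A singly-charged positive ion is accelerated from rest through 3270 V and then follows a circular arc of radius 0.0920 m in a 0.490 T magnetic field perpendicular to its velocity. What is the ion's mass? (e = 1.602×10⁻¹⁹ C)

m ≈ 4.98×10⁻²⁶ kg

Combine |q|V = ½mv² and r = mv/(|q|B): eliminate v to get m = qB²r²/(2V).
m = (1.602×10⁻¹⁹)(0.490)²(0.0920)²/(2·3270) ≈ 4.98×10⁻²⁶ kg.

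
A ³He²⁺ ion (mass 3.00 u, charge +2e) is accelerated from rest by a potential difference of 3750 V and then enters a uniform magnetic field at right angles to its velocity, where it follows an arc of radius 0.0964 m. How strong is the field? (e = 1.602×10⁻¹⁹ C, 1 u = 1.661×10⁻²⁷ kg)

B ≈ 0.112 T

v = √(2|q|V/m) = √(2·3.204×10⁻¹⁹·3750/4.983×10⁻²⁷) ≈ 6.944×10⁵ m/s.
B = mv/(|q|r) = (4.983×10⁻²⁷)(6.944×10⁵)/((3.204×10⁻¹⁹)(0.0964)) ≈ 0.112 T.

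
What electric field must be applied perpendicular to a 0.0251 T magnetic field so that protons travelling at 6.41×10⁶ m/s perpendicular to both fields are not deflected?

E = 1.61×10⁵ V/m

For straight-line motion qE = qvB, so E = vB.
E = 6.41×10⁶ × 0.0251 = 1.61×10⁵ V/m.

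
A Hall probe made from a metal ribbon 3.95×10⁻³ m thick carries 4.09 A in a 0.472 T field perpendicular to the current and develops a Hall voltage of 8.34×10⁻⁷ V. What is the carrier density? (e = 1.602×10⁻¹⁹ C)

n ≈ 3.66×10²⁷ m⁻³

From V_H = IB/(n e t), n = IB/(V_H e t).
n = (4.09)(0.472)/((8.34×10⁻⁷)(1.602×10⁻¹⁹)(3.95×10⁻³)) ≈ 3.66×10²⁷ m⁻³.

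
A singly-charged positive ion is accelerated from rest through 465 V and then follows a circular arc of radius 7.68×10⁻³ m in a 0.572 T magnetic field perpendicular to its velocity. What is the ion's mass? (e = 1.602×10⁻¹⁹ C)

Combine |q|V = ½mv² and r = mv/(|q|B): eliminate v to get m = qB²r²/(2V).
m = (1.602×10⁻¹⁹)(0.572)²(7.68×10⁻³)²/(2·465) ≈ 3.32×10⁻²⁷ kg.

m ≈ 3.32×10⁻²⁷ kg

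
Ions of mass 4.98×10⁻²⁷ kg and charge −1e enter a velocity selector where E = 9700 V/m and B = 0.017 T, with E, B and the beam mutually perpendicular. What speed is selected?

v = 5.7×10⁵ m/s

Zero net Lorentz force requires |qE| = |q v×B|, i.e. E = vB.
v = E/B = 9700/0.017 = 5.7×10⁵ m/s.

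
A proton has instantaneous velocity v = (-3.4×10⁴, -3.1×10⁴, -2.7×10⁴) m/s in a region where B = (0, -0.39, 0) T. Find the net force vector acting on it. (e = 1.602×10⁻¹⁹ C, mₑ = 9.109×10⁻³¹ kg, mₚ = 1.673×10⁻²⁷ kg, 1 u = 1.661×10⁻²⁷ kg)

F ≈ (-1.69×10⁻¹⁵, 0, 2.12×10⁻¹⁵) N

v×B = (-1.05×10⁴, 0, 1.33×10⁴) N/C.
F = q v×B = (1.602×10⁻¹⁹ C)·(-1.05×10⁴, 0, 1.33×10⁴) = (-1.69×10⁻¹⁵, 0, 2.12×10⁻¹⁵) N.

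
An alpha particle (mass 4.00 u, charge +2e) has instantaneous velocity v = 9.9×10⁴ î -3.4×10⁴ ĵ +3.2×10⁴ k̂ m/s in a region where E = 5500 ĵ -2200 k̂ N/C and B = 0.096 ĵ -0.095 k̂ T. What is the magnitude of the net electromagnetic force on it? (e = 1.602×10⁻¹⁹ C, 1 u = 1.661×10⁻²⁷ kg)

|F| ≈ 5.32×10⁻¹⁵ N

v×B = (158, 9400, 9500) N/C.
E + v×B = (158, 1.49×10⁴, 7300) N/C.
F = q(E + v×B) = (3.204×10⁻¹⁹ C)·(158, 1.49×10⁴, 7300) = (5.06×10⁻¹⁷, 4.78×10⁻¹⁵, 2.34×10⁻¹⁵) N.
|F| = 5.32×10⁻¹⁵ N.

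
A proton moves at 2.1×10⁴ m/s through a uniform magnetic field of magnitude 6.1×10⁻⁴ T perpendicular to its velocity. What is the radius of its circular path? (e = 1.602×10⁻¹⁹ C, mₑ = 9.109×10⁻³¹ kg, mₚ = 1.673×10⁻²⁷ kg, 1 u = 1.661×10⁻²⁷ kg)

The magnetic force provides the centripetal force: |q|vB = mv²/r.
r = mv/(|q|B) = (1.673×10⁻²⁷)(2.1×10⁴)/((1.602×10⁻¹⁹)(6.1×10⁻⁴)) ≈ 0.36 m.

r ≈ 0.36 m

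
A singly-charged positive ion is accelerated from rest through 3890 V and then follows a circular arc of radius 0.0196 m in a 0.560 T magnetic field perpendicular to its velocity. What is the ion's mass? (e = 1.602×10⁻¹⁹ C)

Combine |q|V = ½mv² and r = mv/(|q|B): eliminate v to get m = qB²r²/(2V).
m = (1.602×10⁻¹⁹)(0.560)²(0.0196)²/(2·3890) ≈ 2.48×10⁻²⁷ kg.

m ≈ 2.48×10⁻²⁷ kg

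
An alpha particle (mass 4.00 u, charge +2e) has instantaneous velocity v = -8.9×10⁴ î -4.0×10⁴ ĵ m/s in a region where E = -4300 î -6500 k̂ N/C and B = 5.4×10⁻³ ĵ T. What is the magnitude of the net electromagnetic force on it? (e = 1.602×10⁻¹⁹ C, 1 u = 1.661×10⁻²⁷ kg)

v×B = (0, 0, -481) N/C.
E + v×B = (-4300, 0, -6980) N/C.
F = q(E + v×B) = (3.204×10⁻¹⁹ C)·(-4300, 0, -6980) = (-1.38×10⁻¹⁵, 0, -2.24×10⁻¹⁵) N.
|F| = 2.63×10⁻¹⁵ N.

|F| ≈ 2.63×10⁻¹⁵ N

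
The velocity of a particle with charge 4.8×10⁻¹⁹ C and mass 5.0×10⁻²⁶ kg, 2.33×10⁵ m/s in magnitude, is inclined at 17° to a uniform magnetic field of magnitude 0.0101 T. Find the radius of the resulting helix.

r ≈ 0.703 m

v⊥ = v sinθ = 2.33×10⁵·sin17° ≈ 6.812×10⁴ m/s.
r = m v⊥/(|q|B) = (5.0×10⁻²⁶)(6.812×10⁴)/((4.8×10⁻¹⁹)(0.0101)) ≈ 0.703 m.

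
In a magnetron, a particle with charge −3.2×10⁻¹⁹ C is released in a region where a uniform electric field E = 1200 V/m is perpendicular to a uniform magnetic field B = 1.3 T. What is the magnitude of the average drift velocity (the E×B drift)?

v_d ≈ 920 m/s

In crossed fields the guiding centre drifts at v_d = |E×B|/B² = E/B, independent of charge and mass.
v_d = 1200/1.3 = 920 m/s.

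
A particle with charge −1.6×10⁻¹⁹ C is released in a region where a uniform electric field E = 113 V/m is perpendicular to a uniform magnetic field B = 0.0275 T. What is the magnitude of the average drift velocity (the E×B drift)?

The steady drift has the magnetic force balancing the electric force, so v_d = E/B.
v_d = 113/0.0275 = 4110 m/s.

v_d ≈ 4110 m/s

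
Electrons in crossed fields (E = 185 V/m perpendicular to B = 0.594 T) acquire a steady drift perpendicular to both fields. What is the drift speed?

The steady drift has the magnetic force balancing the electric force, so v_d = E/B.
v_d = 185/0.594 = 311 m/s.

v_d ≈ 311 m/s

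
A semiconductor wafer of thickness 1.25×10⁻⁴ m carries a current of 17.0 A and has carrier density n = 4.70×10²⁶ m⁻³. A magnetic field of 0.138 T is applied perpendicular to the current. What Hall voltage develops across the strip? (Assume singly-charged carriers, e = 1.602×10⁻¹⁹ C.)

V_H = IB/(n e t).
V_H = (17.0)(0.138)/((4.70×10²⁶)(1.602×10⁻¹⁹)(1.25×10⁻⁴)) ≈ 2.49×10⁻⁴ V.

V_H ≈ 2.49×10⁻⁴ V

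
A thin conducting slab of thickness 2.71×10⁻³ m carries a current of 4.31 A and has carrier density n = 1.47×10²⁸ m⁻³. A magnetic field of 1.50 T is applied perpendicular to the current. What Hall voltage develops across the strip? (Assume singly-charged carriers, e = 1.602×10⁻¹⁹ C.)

V_H = IB/(n e t).
V_H = (4.31)(1.50)/((1.47×10²⁸)(1.602×10⁻¹⁹)(2.71×10⁻³)) ≈ 1.01×10⁻⁶ V.

V_H ≈ 1.01×10⁻⁶ V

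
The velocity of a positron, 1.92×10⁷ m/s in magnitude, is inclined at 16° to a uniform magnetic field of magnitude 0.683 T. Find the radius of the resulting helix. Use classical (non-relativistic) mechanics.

r ≈ 4.41×10⁻⁵ m

v⊥ = v sinθ = 1.92×10⁷·sin16° ≈ 5.292×10⁶ m/s.
r = m v⊥/(|q|B) = (9.109×10⁻³¹)(5.292×10⁶)/((1.602×10⁻¹⁹)(0.683)) ≈ 4.41×10⁻⁵ m.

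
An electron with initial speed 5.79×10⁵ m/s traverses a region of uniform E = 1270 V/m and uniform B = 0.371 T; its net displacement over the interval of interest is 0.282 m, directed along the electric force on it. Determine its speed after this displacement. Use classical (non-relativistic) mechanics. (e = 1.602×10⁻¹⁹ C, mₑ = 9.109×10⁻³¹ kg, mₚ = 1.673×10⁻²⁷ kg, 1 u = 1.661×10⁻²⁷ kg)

B does no work; ΔKE = |q|E d.
½mv_f² = ½mv₀² + |q|Ed = ½(9.109×10⁻³¹)(5.79×10⁵)² + (1.602×10⁻¹⁹)(1270)(0.282) ≈ 1.527×10⁻¹⁹ J + 5.737×10⁻¹⁷ J ≈ 5.753×10⁻¹⁷ J.
v_f = √(2·5.753×10⁻¹⁷/9.109×10⁻³¹) ≈ 1.12×10⁷ m/s.

v_f ≈ 1.12×10⁷ m/s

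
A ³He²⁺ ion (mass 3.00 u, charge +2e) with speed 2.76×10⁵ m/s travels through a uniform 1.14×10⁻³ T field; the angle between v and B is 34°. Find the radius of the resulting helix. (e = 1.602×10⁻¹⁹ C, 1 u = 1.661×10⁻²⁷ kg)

r ≈ 2.11 m

v⊥ = v sinθ = 2.76×10⁵·sin34° ≈ 1.543×10⁵ m/s.
r = m v⊥/(|q|B) = (4.983×10⁻²⁷)(1.543×10⁵)/((3.204×10⁻¹⁹)(1.14×10⁻³)) ≈ 2.11 m.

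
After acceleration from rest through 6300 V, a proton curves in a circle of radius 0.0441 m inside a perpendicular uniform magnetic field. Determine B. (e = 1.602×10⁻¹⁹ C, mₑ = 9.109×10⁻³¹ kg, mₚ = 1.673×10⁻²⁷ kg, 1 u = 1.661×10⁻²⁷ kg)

v = √(2|q|V/m) = √(2·1.602×10⁻¹⁹·6300/1.673×10⁻²⁷) ≈ 1.098×10⁶ m/s.
B = mv/(|q|r) = (1.673×10⁻²⁷)(1.098×10⁶)/((1.602×10⁻¹⁹)(0.0441)) ≈ 0.260 T.

B ≈ 0.260 T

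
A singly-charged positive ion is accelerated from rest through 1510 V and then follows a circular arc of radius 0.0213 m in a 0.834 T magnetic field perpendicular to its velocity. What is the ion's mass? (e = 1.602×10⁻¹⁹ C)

m ≈ 1.67×10⁻²⁶ kg

Combine |q|V = ½mv² and r = mv/(|q|B): eliminate v to get m = qB²r²/(2V).
m = (1.602×10⁻¹⁹)(0.834)²(0.0213)²/(2·1510) ≈ 1.67×10⁻²⁶ kg.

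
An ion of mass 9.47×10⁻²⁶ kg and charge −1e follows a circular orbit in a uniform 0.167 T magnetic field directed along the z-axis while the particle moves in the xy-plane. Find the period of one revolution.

T ≈ 2.22×10⁻⁵ s

The cyclotron period depends only on m, q, B: T = 2πm/(|q|B).
T = 2π(9.47×10⁻²⁶)/((1.602×10⁻¹⁹)(0.167)) ≈ 2.22×10⁻⁵ s.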